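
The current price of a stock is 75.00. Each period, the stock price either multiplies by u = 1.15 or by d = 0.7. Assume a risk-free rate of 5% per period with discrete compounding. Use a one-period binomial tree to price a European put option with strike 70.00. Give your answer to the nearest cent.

3.70

Risk-neutral probability p = (1 + 0.05 − 0.7)/(1.15 − 0.7) = 0.3500/0.4500 = 0.7778
Terminal stock prices: S_u = 86.25, S_d = 52.5
Terminal payoffs (K − S): max(-16.25, 0) = 0, max(17.5, 0) = 17.5
Node 0 (S = 75): V_0 = 1/1.05·[0.7778·0.0000 + 0.2222·17.5000] = 3.7037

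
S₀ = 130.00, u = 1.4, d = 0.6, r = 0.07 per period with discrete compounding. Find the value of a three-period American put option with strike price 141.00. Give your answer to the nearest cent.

Risk-neutral probability p = (1 + 0.07 − 0.6)/(1.4 − 0.6) = 0.4700/0.8000 = 0.5875
Terminal stock prices: S_uuu = 356.7, S_uud = 152.9, S_udd = 65.52, S_ddd = 28.08
Terminal payoffs (K − S): max(-215.7, 0) = 0, max(-11.88, 0) = 0, max(75.48, 0) = 75.48, max(112.9, 0) = 112.9
Node uu (S = 254.8): continuation = 1/1.07·[0.5875·0.0000 + 0.4125·0.0000] = 0.0000; exercise value = 0.0000 ≤ continuation, so V_uu = 0.0000
Node ud (S = 109.2): continuation = 1/1.07·[0.5875·0.0000 + 0.4125·75.4800] = 29.0986; exercise value = 31.8000 > continuation, so V_ud = 31.8000 (exercise)
Node dd (S = 46.8): continuation = 1/1.07·[0.5875·75.4800 + 0.4125·112.9200] = 84.9757; exercise value = 94.2000 > continuation, so V_dd = 94.2000 (exercise)
Node u (S = 182): continuation = 1/1.07·[0.5875·0.0000 + 0.4125·31.8000] = 12.2593; exercise value = 0.0000 ≤ continuation, so V_u = 12.2593
Node d (S = 78): continuation = 1/1.07·[0.5875·31.8000 + 0.4125·94.2000] = 53.7757; exercise value = 63.0000 > continuation, so V_d = 63.0000 (exercise)
Node 0 (S = 130): continuation = 1/1.07·[0.5875·12.2593 + 0.4125·63.0000] = 31.0186; exercise value = 11.0000 ≤ continuation, so V_0 = 31.0186

31.02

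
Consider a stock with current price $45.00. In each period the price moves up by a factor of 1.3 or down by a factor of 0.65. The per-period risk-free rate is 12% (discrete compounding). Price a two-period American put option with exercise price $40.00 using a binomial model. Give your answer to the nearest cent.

Risk-neutral probability p = (1 + 0.12 − 0.65)/(1.3 − 0.65) = 0.4700/0.6500 = 0.7231
Terminal stock prices: S_uu = 76.05, S_ud = 38.02, S_dd = 19.01
Terminal payoffs (K − S): max(-36.05, 0) = 0, max(1.975, 0) = 1.975, max(20.99, 0) = 20.99
Node u (S = 58.5): continuation = 1/1.12·[0.7231·0.0000 + 0.2769·1.9750] = 0.4883; exercise value = 0.0000 ≤ continuation, so V_u = 0.4883
Node d (S = 29.25): continuation = 1/1.12·[0.7231·1.9750 + 0.2769·20.9875] = 6.4643; exercise value = 10.7500 > continuation, so V_d = 10.7500 (exercise)
Node 0 (S = 45): continuation = 1/1.12·[0.7231·0.4883 + 0.2769·10.7500] = 2.9732; exercise value = 0.0000 ≤ continuation, so V_0 = 2.9732

$2.97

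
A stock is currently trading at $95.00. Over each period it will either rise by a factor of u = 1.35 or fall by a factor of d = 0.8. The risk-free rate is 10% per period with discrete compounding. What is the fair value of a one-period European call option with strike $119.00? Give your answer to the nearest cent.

Risk-neutral probability p = (1 + 0.1 − 0.8)/(1.35 − 0.8) = 0.3000/0.5500 = 0.5455
Terminal stock prices: S_u = 128.2, S_d = 76
Terminal payoffs (S − K): max(9.25, 0) = 9.25, max(-43, 0) = 0
Node 0 (S = 95): V_0 = 1/1.1·[0.5455·9.2500 + 0.4545·0.0000] = 4.5868

$4.59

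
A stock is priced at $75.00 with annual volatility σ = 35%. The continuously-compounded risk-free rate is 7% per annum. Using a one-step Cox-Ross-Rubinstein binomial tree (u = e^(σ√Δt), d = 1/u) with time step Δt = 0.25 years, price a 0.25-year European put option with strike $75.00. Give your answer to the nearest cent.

CRR parameters: u = e^(σ√Δt) = e^(0.35·√0.25) = 1.1912, d = 1/u = 0.8395
Per-period rate: rΔt = 0.07·0.25 = 0.0175, so R = e^0.0175 = 1.0177
Risk-neutral probability p = (e^0.0175 − 0.8395)/(1.1912 − 0.8395) = 0.1782/0.3518 = 0.5065
Terminal stock prices: S_u = 89.34, S_d = 62.96
Terminal payoffs (K − S): max(-14.34, 0) = 0, max(12.04, 0) = 12.04
Node 0 (S = 75): V_0 = e^(−0.0175)·[0.5065·0.0000 + 0.4935·12.0407] = 5.8385

$5.84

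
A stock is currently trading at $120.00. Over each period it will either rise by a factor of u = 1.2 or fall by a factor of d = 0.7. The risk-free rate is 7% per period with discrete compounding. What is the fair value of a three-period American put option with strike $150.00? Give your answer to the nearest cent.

Risk-neutral probability p = (1 + 0.07 − 0.7)/(1.2 − 0.7) = 0.3700/0.5000 = 0.7400
Terminal stock prices: S_uuu = 207.4, S_uud = 121, S_udd = 70.56, S_ddd = 41.16
Terminal payoffs (K − S): max(-57.36, 0) = 0, max(29.04, 0) = 29.04, max(79.44, 0) = 79.44, max(108.8, 0) = 108.8
Node uu (S = 172.8): continuation = 1/1.07·[0.7400·0.0000 + 0.2600·29.0400] = 7.0564; exercise value = 0.0000 ≤ continuation, so V_uu = 7.0564
Node ud (S = 100.8): continuation = 1/1.07·[0.7400·29.0400 + 0.2600·79.4400] = 39.3869; exercise value = 49.2000 > continuation, so V_ud = 49.2000 (exercise)
Node dd (S = 58.8): continuation = 1/1.07·[0.7400·79.4400 + 0.2600·108.8400] = 81.3869; exercise value = 91.2000 > continuation, so V_dd = 91.2000 (exercise)
Node u (S = 144): continuation = 1/1.07·[0.7400·7.0564 + 0.2600·49.2000] = 16.8353; exercise value = 6.0000 ≤ continuation, so V_u = 16.8353
Node d (S = 84): continuation = 1/1.07·[0.7400·49.2000 + 0.2600·91.2000] = 56.1869; exercise value = 66.0000 > continuation, so V_d = 66.0000 (exercise)
Node 0 (S = 120): continuation = 1/1.07·[0.7400·16.8353 + 0.2600·66.0000] = 27.6805; exercise value = 30.0000 > continuation, so V_0 = 30.0000 (exercise)

$30.00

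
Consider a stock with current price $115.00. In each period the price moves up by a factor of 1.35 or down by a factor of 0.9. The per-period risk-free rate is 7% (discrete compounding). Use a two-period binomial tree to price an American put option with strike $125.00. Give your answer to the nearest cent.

$12.50

Risk-neutral probability p = (1 + 0.07 − 0.9)/(1.35 − 0.9) = 0.1700/0.4500 = 0.3778
Terminal stock prices: S_uu = 209.6, S_ud = 139.7, S_dd = 93.15
Terminal payoffs (K − S): max(-84.59, 0) = 0, max(-14.72, 0) = 0, max(31.85, 0) = 31.85
Node u (S = 155.2): continuation = 1/1.07·[0.3778·0.0000 + 0.6222·0.0000] = 0.0000; exercise value = 0.0000 ≤ continuation, so V_u = 0.0000
Node d (S = 103.5): continuation = 1/1.07·[0.3778·0.0000 + 0.6222·31.8500] = 18.5213; exercise value = 21.5000 > continuation, so V_d = 21.5000 (exercise)
Node 0 (S = 115): continuation = 1/1.07·[0.3778·0.0000 + 0.6222·21.5000] = 12.5026; exercise value = 10.0000 ≤ continuation, so V_0 = 12.5026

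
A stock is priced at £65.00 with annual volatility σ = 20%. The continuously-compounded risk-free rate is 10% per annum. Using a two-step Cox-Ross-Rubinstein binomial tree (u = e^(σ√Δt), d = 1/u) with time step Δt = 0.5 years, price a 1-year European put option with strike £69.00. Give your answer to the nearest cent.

£3.93

CRR parameters: u = e^(σ√Δt) = e^(0.2·√0.5) = 1.1519, d = 1/u = 0.8681
Per-period rate: rΔt = 0.1·0.5 = 0.05, so R = e^0.05 = 1.0513
Risk-neutral probability p = (e^0.05 − 0.8681)/(1.1519 − 0.8681) = 0.1831/0.2838 = 0.6454
Terminal stock prices: S_uu = 86.25, S_ud = 65, S_dd = 48.99
Terminal payoffs (K − S): max(-17.25, 0) = 0, max(4, 0) = 4, max(20.01, 0) = 20.01
Node u (S = 74.87): V_u = e^(−0.05)·[0.6454·0.0000 + 0.3546·4.0000] = 1.3493
Node d (S = 56.43): V_d = e^(−0.05)·[0.6454·4.0000 + 0.3546·20.0135] = 9.2068
Node 0 (S = 65): V_0 = e^(−0.05)·[0.6454·1.3493 + 0.3546·9.2068] = 3.9341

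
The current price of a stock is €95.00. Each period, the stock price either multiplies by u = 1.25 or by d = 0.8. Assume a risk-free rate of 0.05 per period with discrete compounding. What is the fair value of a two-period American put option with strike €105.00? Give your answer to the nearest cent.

Risk-neutral probability p = (1 + 0.05 − 0.8)/(1.25 − 0.8) = 0.2500/0.4500 = 0.5556
Terminal stock prices: S_uu = 148.4, S_ud = 95, S_dd = 60.8
Terminal payoffs (K − S): max(-43.44, 0) = 0, max(10, 0) = 10, max(44.2, 0) = 44.2
Node u (S = 118.8): continuation = 1/1.05·[0.5556·0.0000 + 0.4444·10.0000] = 4.2328; exercise value = 0.0000 ≤ continuation, so V_u = 4.2328
Node d (S = 76): continuation = 1/1.05·[0.5556·10.0000 + 0.4444·44.2000] = 24.0000; exercise value = 29.0000 > continuation, so V_d = 29.0000 (exercise)
Node 0 (S = 95): continuation = 1/1.05·[0.5556·4.2328 + 0.4444·29.0000] = 14.5147; exercise value = 10.0000 ≤ continuation, so V_0 = 14.5147

€14.51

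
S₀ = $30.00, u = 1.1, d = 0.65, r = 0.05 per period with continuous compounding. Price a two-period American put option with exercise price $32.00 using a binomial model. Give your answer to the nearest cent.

Risk-neutral probability p = (e^0.05 − 0.65)/(1.1 − 0.65) = 0.4013/0.4500 = 0.8917
Terminal stock prices: S_uu = 36.3, S_ud = 21.45, S_dd = 12.68
Terminal payoffs (K − S): max(-4.3, 0) = 0, max(10.55, 0) = 10.55, max(19.32, 0) = 19.32
Node u (S = 33): continuation = e^(−0.05)·[0.8917·0.0000 + 0.1083·10.5500] = 1.0867; exercise value = 0.0000 ≤ continuation, so V_u = 1.0867
Node d (S = 19.5): continuation = e^(−0.05)·[0.8917·10.5500 + 0.1083·19.3250] = 10.9393; exercise value = 12.5000 > continuation, so V_d = 12.5000 (exercise)
Node 0 (S = 30): continuation = e^(−0.05)·[0.8917·1.0867 + 0.1083·12.5000] = 2.2093; exercise value = 2.0000 ≤ continuation, so V_0 = 2.2093

$2.21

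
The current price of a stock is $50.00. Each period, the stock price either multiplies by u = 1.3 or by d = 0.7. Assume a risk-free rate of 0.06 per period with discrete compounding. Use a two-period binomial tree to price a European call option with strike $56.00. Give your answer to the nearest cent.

$9.13

Risk-neutral probability p = (1 + 0.06 − 0.7)/(1.3 − 0.7) = 0.3600/0.6000 = 0.6000
Terminal stock prices: S_uu = 84.5, S_ud = 45.5, S_dd = 24.5
Terminal payoffs (S − K): max(28.5, 0) = 28.5, max(-10.5, 0) = 0, max(-31.5, 0) = 0
Node u (S = 65): V_u = 1/1.06·[0.6000·28.5000 + 0.4000·0.0000] = 16.1321
Node d (S = 35): V_d = 1/1.06·[0.6000·0.0000 + 0.4000·0.0000] = 0.0000
Node 0 (S = 50): V_0 = 1/1.06·[0.6000·16.1321 + 0.4000·0.0000] = 9.1314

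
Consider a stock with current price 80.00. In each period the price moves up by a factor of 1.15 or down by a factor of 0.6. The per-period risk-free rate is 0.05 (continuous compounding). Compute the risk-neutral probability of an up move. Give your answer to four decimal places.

Risk-neutral probability p = (e^0.05 − 0.6)/(1.15 − 0.6) = 0.4513/0.5500 = 0.8205

p = 0.8205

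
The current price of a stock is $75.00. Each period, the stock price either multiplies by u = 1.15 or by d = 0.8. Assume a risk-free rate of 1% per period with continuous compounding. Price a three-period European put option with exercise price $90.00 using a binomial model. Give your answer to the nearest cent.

$17.39

Risk-neutral probability p = (e^0.01 − 0.8)/(1.15 − 0.8) = 0.2101/0.3500 = 0.6001
Terminal stock prices: S_uuu = 114.1, S_uud = 79.35, S_udd = 55.2, S_ddd = 38.4
Terminal payoffs (K − S): max(-24.07, 0) = 0, max(10.65, 0) = 10.65, max(34.8, 0) = 34.8, max(51.6, 0) = 51.6
Node uu (S = 99.19): V_uu = e^(−0.01)·[0.6001·0.0000 + 0.3999·10.6500] = 4.2161
Node ud (S = 69): V_ud = e^(−0.01)·[0.6001·10.6500 + 0.3999·34.8000] = 20.1045
Node dd (S = 48): V_dd = e^(−0.01)·[0.6001·34.8000 + 0.3999·51.6000] = 41.1045
Node u (S = 86.25): V_u = e^(−0.01)·[0.6001·4.2161 + 0.3999·20.1045] = 10.4640
Node d (S = 60): V_d = e^(−0.01)·[0.6001·20.1045 + 0.3999·41.1045] = 28.2179
Node 0 (S = 75): V_0 = e^(−0.01)·[0.6001·10.4640 + 0.3999·28.2179] = 17.3883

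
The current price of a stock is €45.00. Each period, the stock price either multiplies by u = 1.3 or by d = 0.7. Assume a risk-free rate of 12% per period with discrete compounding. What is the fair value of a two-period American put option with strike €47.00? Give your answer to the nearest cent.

€5.16

Risk-neutral probability p = (1 + 0.12 − 0.7)/(1.3 − 0.7) = 0.4200/0.6000 = 0.7000
Terminal stock prices: S_uu = 76.05, S_ud = 40.95, S_dd = 22.05
Terminal payoffs (K − S): max(-29.05, 0) = 0, max(6.05, 0) = 6.05, max(24.95, 0) = 24.95
Node u (S = 58.5): continuation = 1/1.12·[0.7000·0.0000 + 0.3000·6.0500] = 1.6205; exercise value = 0.0000 ≤ continuation, so V_u = 1.6205
Node d (S = 31.5): continuation = 1/1.12·[0.7000·6.0500 + 0.3000·24.9500] = 10.4643; exercise value = 15.5000 > continuation, so V_d = 15.5000 (exercise)
Node 0 (S = 45): continuation = 1/1.12·[0.7000·1.6205 + 0.3000·15.5000] = 5.1646; exercise value = 2.0000 ≤ continuation, so V_0 = 5.1646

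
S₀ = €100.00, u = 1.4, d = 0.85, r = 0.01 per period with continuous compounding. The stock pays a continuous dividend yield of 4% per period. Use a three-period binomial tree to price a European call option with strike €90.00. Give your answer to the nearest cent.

€14.57

Per-period risk-free factor R = e^0.01 = 1.0101; dividend-adjusted growth = e^(0.01−0.04) = 0.9704.
Risk-neutral probability p = (0.9704 − 0.85)/(1.4 − 0.85) = 0.1204/0.5500 = 0.2190
Terminal stock prices: S_uuu = 274.4, S_uud = 166.6, S_udd = 101.1, S_ddd = 61.41
Terminal payoffs (S − K): max(184.4, 0) = 184.4, max(76.6, 0) = 76.6, max(11.15, 0) = 11.15, max(-28.59, 0) = 0
Node uu (S = 196): V_uu = e^(−0.01)·[0.2190·184.4000 + 0.7810·76.6000] = 99.2102
Node ud (S = 119): V_ud = e^(−0.01)·[0.2190·76.6000 + 0.7810·11.1500] = 25.2295
Node dd (S = 72.25): V_dd = e^(−0.01)·[0.2190·11.1500 + 0.7810·0.0000] = 2.4175
Node u (S = 140): V_u = e^(−0.01)·[0.2190·99.2102 + 0.7810·25.2295] = 41.0184
Node d (S = 85): V_d = e^(−0.01)·[0.2190·25.2295 + 0.7810·2.4175] = 7.3393
Node 0 (S = 100): V_0 = e^(−0.01)·[0.2190·41.0184 + 0.7810·7.3393] = 14.5684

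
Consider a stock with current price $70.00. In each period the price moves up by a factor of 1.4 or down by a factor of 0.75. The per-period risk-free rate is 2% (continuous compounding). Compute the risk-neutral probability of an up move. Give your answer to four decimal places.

Risk-neutral probability p = (e^0.02 − 0.75)/(1.4 − 0.75) = 0.2702/0.6500 = 0.4157

p = 0.4157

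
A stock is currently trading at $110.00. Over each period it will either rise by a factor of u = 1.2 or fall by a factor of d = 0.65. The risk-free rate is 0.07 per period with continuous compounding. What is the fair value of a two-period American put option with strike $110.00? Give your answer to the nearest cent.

Risk-neutral probability p = (e^0.07 − 0.65)/(1.2 − 0.65) = 0.4225/0.5500 = 0.7682
Terminal stock prices: S_uu = 158.4, S_ud = 85.8, S_dd = 46.48
Terminal payoffs (K − S): max(-48.4, 0) = 0, max(24.2, 0) = 24.2, max(63.52, 0) = 63.52
Node u (S = 132): continuation = e^(−0.07)·[0.7682·0.0000 + 0.2318·24.2000] = 5.2304; exercise value = 0.0000 ≤ continuation, so V_u = 5.2304
Node d (S = 71.5): continuation = e^(−0.07)·[0.7682·24.2000 + 0.2318·63.5250] = 31.0633; exercise value = 38.5000 > continuation, so V_d = 38.5000 (exercise)
Node 0 (S = 110): continuation = e^(−0.07)·[0.7682·5.2304 + 0.2318·38.5000] = 12.0674; exercise value = 0.0000 ≤ continuation, so V_0 = 12.0674

$12.07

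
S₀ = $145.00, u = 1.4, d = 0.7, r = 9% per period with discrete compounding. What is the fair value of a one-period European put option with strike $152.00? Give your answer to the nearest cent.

Risk-neutral probability p = (1 + 0.09 − 0.7)/(1.4 − 0.7) = 0.3900/0.7000 = 0.5571
Terminal stock prices: S_u = 203, S_d = 101.5
Terminal payoffs (K − S): max(-51, 0) = 0, max(50.5, 0) = 50.5
Node 0 (S = 145): V_0 = 1/1.09·[0.5571·0.0000 + 0.4429·50.5000] = 20.5177

$20.52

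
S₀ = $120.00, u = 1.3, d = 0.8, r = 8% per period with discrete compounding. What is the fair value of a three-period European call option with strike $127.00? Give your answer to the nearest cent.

Risk-neutral probability p = (1 + 0.08 − 0.8)/(1.3 − 0.8) = 0.2800/0.5000 = 0.5600
Terminal stock prices: S_uuu = 263.6, S_uud = 162.2, S_udd = 99.84, S_ddd = 61.44
Terminal payoffs (S − K): max(136.6, 0) = 136.6, max(35.24, 0) = 35.24, max(-27.16, 0) = 0, max(-65.56, 0) = 0
Node uu (S = 202.8): V_uu = 1/1.08·[0.5600·136.6400 + 0.4400·35.2400] = 85.2074
Node ud (S = 124.8): V_ud = 1/1.08·[0.5600·35.2400 + 0.4400·0.0000] = 18.2726
Node dd (S = 76.8): V_dd = 1/1.08·[0.5600·0.0000 + 0.4400·0.0000] = 0.0000
Node u (S = 156): V_u = 1/1.08·[0.5600·85.2074 + 0.4400·18.2726] = 51.6260
Node d (S = 96): V_d = 1/1.08·[0.5600·18.2726 + 0.4400·0.0000] = 9.4747
Node 0 (S = 120): V_0 = 1/1.08·[0.5600·51.6260 + 0.4400·9.4747] = 30.6291

$30.63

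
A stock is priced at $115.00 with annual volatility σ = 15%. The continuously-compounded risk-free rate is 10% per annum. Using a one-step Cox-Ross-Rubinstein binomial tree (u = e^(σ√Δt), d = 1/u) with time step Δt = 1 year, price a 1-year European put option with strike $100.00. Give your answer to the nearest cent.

CRR parameters: u = e^(σ√Δt) = e^(0.15·√1) = 1.1618, d = 1/u = 0.8607
Per-period rate: rΔt = 0.1·1 = 0.1, so R = e^0.1 = 1.1052
Risk-neutral probability p = (e^0.1 − 0.8607)/(1.1618 − 0.8607) = 0.2445/0.3011 = 0.8118
Terminal stock prices: S_u = 133.6, S_d = 98.98
Terminal payoffs (K − S): max(-33.61, 0) = 0, max(1.019, 0) = 1.019
Node 0 (S = 115): V_0 = e^(−0.1)·[0.8118·0.0000 + 0.1882·1.0186] = 0.1734

$0.17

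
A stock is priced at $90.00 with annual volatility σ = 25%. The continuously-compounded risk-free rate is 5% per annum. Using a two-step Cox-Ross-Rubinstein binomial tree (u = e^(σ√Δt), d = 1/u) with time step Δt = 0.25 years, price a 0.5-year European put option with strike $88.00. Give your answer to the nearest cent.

$4.04

CRR parameters: u = e^(σ√Δt) = e^(0.25·√0.25) = 1.1331, d = 1/u = 0.8825
Per-period rate: rΔt = 0.05·0.25 = 0.0125, so R = e^0.0125 = 1.0126
Risk-neutral probability p = (e^0.0125 − 0.8825)/(1.1331 − 0.8825) = 0.1301/0.2507 = 0.5190
Terminal stock prices: S_uu = 115.6, S_ud = 90, S_dd = 70.09
Terminal payoffs (K − S): max(-27.56, 0) = 0, max(-2, 0) = 0, max(17.91, 0) = 17.91
Node u (S = 102): V_u = e^(−0.0125)·[0.5190·0.0000 + 0.4810·0.0000] = 0.0000
Node d (S = 79.42): V_d = e^(−0.0125)·[0.5190·0.0000 + 0.4810·17.9079] = 8.5072
Node 0 (S = 90): V_0 = e^(−0.0125)·[0.5190·0.0000 + 0.4810·8.5072] = 4.0413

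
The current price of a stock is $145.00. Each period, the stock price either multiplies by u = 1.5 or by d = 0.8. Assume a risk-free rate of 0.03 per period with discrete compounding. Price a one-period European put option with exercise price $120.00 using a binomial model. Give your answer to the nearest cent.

$2.61

Risk-neutral probability p = (1 + 0.03 − 0.8)/(1.5 − 0.8) = 0.2300/0.7000 = 0.3286
Terminal stock prices: S_u = 217.5, S_d = 116
Terminal payoffs (K − S): max(-97.5, 0) = 0, max(4, 0) = 4
Node 0 (S = 145): V_0 = 1/1.03·[0.3286·0.0000 + 0.6714·4.0000] = 2.6075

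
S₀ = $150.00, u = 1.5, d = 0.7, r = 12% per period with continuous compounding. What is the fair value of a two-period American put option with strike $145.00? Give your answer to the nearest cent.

$16.52

Risk-neutral probability p = (e^0.12 − 0.7)/(1.5 − 0.7) = 0.4275/0.8000 = 0.5344
Terminal stock prices: S_uu = 337.5, S_ud = 157.5, S_dd = 73.5
Terminal payoffs (K − S): max(-192.5, 0) = 0, max(-12.5, 0) = 0, max(71.5, 0) = 71.5
Node u (S = 225): continuation = e^(−0.12)·[0.5344·0.0000 + 0.4656·0.0000] = 0.0000; exercise value = 0.0000 ≤ continuation, so V_u = 0.0000
Node d (S = 105): continuation = e^(−0.12)·[0.5344·0.0000 + 0.4656·71.5000] = 29.5278; exercise value = 40.0000 > continuation, so V_d = 40.0000 (exercise)
Node 0 (S = 150): continuation = e^(−0.12)·[0.5344·0.0000 + 0.4656·40.0000] = 16.5190; exercise value = 0.0000 ≤ continuation, so V_0 = 16.5190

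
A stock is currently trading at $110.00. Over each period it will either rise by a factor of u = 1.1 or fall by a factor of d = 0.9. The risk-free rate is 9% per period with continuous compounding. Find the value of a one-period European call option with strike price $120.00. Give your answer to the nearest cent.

$0.89

Risk-neutral probability p = (e^0.09 − 0.9)/(1.1 − 0.9) = 0.1942/0.2000 = 0.9709
Terminal stock prices: S_u = 121, S_d = 99
Terminal payoffs (S − K): max(1, 0) = 1, max(-21, 0) = 0
Node 0 (S = 110): V_0 = e^(−0.09)·[0.9709·1.0000 + 0.0291·0.0000] = 0.8873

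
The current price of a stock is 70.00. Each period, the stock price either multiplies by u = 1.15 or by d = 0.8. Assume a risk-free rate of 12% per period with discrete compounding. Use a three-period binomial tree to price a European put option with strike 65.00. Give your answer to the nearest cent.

Risk-neutral probability p = (1 + 0.12 − 0.8)/(1.15 − 0.8) = 0.3200/0.3500 = 0.9143
Terminal stock prices: S_uuu = 106.5, S_uud = 74.06, S_udd = 51.52, S_ddd = 35.84
Terminal payoffs (K − S): max(-41.46, 0) = 0, max(-9.06, 0) = 0, max(13.48, 0) = 13.48, max(29.16, 0) = 29.16
Node uu (S = 92.57): V_uu = 1/1.12·[0.9143·0.0000 + 0.0857·0.0000] = 0.0000
Node ud (S = 64.4): V_ud = 1/1.12·[0.9143·0.0000 + 0.0857·13.4800] = 1.0316
Node dd (S = 44.8): V_dd = 1/1.12·[0.9143·13.4800 + 0.0857·29.1600] = 13.2357
Node u (S = 80.5): V_u = 1/1.12·[0.9143·0.0000 + 0.0857·1.0316] = 0.0790
Node d (S = 56): V_d = 1/1.12·[0.9143·1.0316 + 0.0857·13.2357] = 1.8551
Node 0 (S = 70): V_0 = 1/1.12·[0.9143·0.0790 + 0.0857·1.8551] = 0.2064

0.21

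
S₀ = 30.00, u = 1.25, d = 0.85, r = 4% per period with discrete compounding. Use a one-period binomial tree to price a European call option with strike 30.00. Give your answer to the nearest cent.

3.43

Risk-neutral probability p = (1 + 0.04 − 0.85)/(1.25 − 0.85) = 0.1900/0.4000 = 0.4750
Terminal stock prices: S_u = 37.5, S_d = 25.5
Terminal payoffs (S − K): max(7.5, 0) = 7.5, max(-4.5, 0) = 0
Node 0 (S = 30): V_0 = 1/1.04·[0.4750·7.5000 + 0.5250·0.0000] = 3.4255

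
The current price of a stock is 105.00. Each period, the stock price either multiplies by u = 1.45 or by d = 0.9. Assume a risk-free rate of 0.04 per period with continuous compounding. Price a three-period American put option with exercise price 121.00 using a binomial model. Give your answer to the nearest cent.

Risk-neutral probability p = (e^0.04 − 0.9)/(1.45 − 0.9) = 0.1408/0.5500 = 0.2560
Terminal stock prices: S_uuu = 320.1, S_uud = 198.7, S_udd = 123.3, S_ddd = 76.55
Terminal payoffs (K − S): max(-199.1, 0) = 0, max(-77.69, 0) = 0, max(-2.323, 0) = 0, max(44.45, 0) = 44.45
Node uu (S = 220.8): continuation = e^(−0.04)·[0.2560·0.0000 + 0.7440·0.0000] = 0.0000; exercise value = 0.0000 ≤ continuation, so V_uu = 0.0000
Node ud (S = 137): continuation = e^(−0.04)·[0.2560·0.0000 + 0.7440·0.0000] = 0.0000; exercise value = 0.0000 ≤ continuation, so V_ud = 0.0000
Node dd (S = 85.05): continuation = e^(−0.04)·[0.2560·0.0000 + 0.7440·44.4550] = 31.7768; exercise value = 35.9500 > continuation, so V_dd = 35.9500 (exercise)
Node u (S = 152.2): continuation = e^(−0.04)·[0.2560·0.0000 + 0.7440·0.0000] = 0.0000; exercise value = 0.0000 ≤ continuation, so V_u = 0.0000
Node d (S = 94.5): continuation = e^(−0.04)·[0.2560·0.0000 + 0.7440·35.9500] = 25.6974; exercise value = 26.5000 > continuation, so V_d = 26.5000 (exercise)
Node 0 (S = 105): continuation = e^(−0.04)·[0.2560·0.0000 + 0.7440·26.5000] = 18.9424; exercise value = 16.0000 ≤ continuation, so V_0 = 18.9424

18.94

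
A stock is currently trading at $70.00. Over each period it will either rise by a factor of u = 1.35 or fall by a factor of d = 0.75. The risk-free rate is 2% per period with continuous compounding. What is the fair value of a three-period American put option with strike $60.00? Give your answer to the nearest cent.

$7.74

Risk-neutral probability p = (e^0.02 − 0.75)/(1.35 − 0.75) = 0.2702/0.6000 = 0.4503
Terminal stock prices: S_uuu = 172.2, S_uud = 95.68, S_udd = 53.16, S_ddd = 29.53
Terminal payoffs (K − S): max(-112.2, 0) = 0, max(-35.68, 0) = 0, max(6.844, 0) = 6.844, max(30.47, 0) = 30.47
Node uu (S = 127.6): continuation = e^(−0.02)·[0.4503·0.0000 + 0.5497·0.0000] = 0.0000; exercise value = 0.0000 ≤ continuation, so V_uu = 0.0000
Node ud (S = 70.88): continuation = e^(−0.02)·[0.4503·0.0000 + 0.5497·6.8438] = 3.6873; exercise value = 0.0000 ≤ continuation, so V_ud = 3.6873
Node dd (S = 39.38): continuation = e^(−0.02)·[0.4503·6.8438 + 0.5497·30.4688] = 19.4369; exercise value = 20.6250 > continuation, so V_dd = 20.6250 (exercise)
Node u (S = 94.5): continuation = e^(−0.02)·[0.4503·0.0000 + 0.5497·3.6873] = 1.9866; exercise value = 0.0000 ≤ continuation, so V_u = 1.9866
Node d (S = 52.5): continuation = e^(−0.02)·[0.4503·3.6873 + 0.5497·20.6250] = 12.7400; exercise value = 7.5000 ≤ continuation, so V_d = 12.7400
Node 0 (S = 70): continuation = e^(−0.02)·[0.4503·1.9866 + 0.5497·12.7400] = 7.7410; exercise value = 0.0000 ≤ continuation, so V_0 = 7.7410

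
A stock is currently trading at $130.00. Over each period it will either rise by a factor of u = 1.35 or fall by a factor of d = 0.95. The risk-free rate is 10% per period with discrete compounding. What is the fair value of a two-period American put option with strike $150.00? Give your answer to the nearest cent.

$20.00

Risk-neutral probability p = (1 + 0.1 − 0.95)/(1.35 − 0.95) = 0.1500/0.4000 = 0.3750
Terminal stock prices: S_uu = 236.9, S_ud = 166.7, S_dd = 117.3
Terminal payoffs (K − S): max(-86.93, 0) = 0, max(-16.72, 0) = 0, max(32.67, 0) = 32.67
Node u (S = 175.5): continuation = 1/1.1·[0.3750·0.0000 + 0.6250·0.0000] = 0.0000; exercise value = 0.0000 ≤ continuation, so V_u = 0.0000
Node d (S = 123.5): continuation = 1/1.1·[0.3750·0.0000 + 0.6250·32.6750] = 18.5653; exercise value = 26.5000 > continuation, so V_d = 26.5000 (exercise)
Node 0 (S = 130): continuation = 1/1.1·[0.3750·0.0000 + 0.6250·26.5000] = 15.0568; exercise value = 20.0000 > continuation, so V_0 = 20.0000 (exercise)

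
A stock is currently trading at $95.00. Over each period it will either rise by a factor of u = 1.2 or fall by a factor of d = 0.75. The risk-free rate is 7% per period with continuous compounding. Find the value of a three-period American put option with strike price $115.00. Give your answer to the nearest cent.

Risk-neutral probability p = (e^0.07 − 0.75)/(1.2 − 0.75) = 0.3225/0.4500 = 0.7167
Terminal stock prices: S_uuu = 164.2, S_uud = 102.6, S_udd = 64.12, S_ddd = 40.08
Terminal payoffs (K − S): max(-49.16, 0) = 0, max(12.4, 0) = 12.4, max(50.88, 0) = 50.88, max(74.92, 0) = 74.92
Node uu (S = 136.8): continuation = e^(−0.07)·[0.7167·0.0000 + 0.2833·12.4000] = 3.2756; exercise value = 0.0000 ≤ continuation, so V_uu = 3.2756
Node ud (S = 85.5): continuation = e^(−0.07)·[0.7167·12.4000 + 0.2833·50.8750] = 21.7253; exercise value = 29.5000 > continuation, so V_ud = 29.5000 (exercise)
Node dd (S = 53.44): continuation = e^(−0.07)·[0.7167·50.8750 + 0.2833·74.9219] = 53.7878; exercise value = 61.5625 > continuation, so V_dd = 61.5625 (exercise)
Node u (S = 114): continuation = e^(−0.07)·[0.7167·3.2756 + 0.2833·29.5000] = 9.9816; exercise value = 1.0000 ≤ continuation, so V_u = 9.9816
Node d (S = 71.25): continuation = e^(−0.07)·[0.7167·29.5000 + 0.2833·61.5625] = 35.9753; exercise value = 43.7500 > continuation, so V_d = 43.7500 (exercise)
Node 0 (S = 95): continuation = e^(−0.07)·[0.7167·9.9816 + 0.2833·43.7500] = 18.2271; exercise value = 20.0000 > continuation, so V_0 = 20.0000 (exercise)

$20.00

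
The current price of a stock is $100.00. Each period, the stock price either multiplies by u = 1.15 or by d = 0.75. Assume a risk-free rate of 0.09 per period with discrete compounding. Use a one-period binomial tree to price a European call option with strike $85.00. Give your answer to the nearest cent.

$23.39

Risk-neutral probability p = (1 + 0.09 − 0.75)/(1.15 − 0.75) = 0.3400/0.4000 = 0.8500
Terminal stock prices: S_u = 115, S_d = 75
Terminal payoffs (S − K): max(30, 0) = 30, max(-10, 0) = 0
Node 0 (S = 100): V_0 = 1/1.09·[0.8500·30.0000 + 0.1500·0.0000] = 23.3945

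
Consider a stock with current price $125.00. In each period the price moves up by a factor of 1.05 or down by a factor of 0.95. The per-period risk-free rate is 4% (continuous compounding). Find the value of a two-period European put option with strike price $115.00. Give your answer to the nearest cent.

Risk-neutral probability p = (e^0.04 − 0.95)/(1.05 − 0.95) = 0.0908/0.1000 = 0.9081
Terminal stock prices: S_uu = 137.8, S_ud = 124.7, S_dd = 112.8
Terminal payoffs (K − S): max(-22.81, 0) = 0, max(-9.688, 0) = 0, max(2.188, 0) = 2.188
Node u (S = 131.2): V_u = e^(−0.04)·[0.9081·0.0000 + 0.0919·0.0000] = 0.0000
Node d (S = 118.8): V_d = e^(−0.04)·[0.9081·0.0000 + 0.0919·2.1875] = 0.1931
Node 0 (S = 125): V_0 = e^(−0.04)·[0.9081·0.0000 + 0.0919·0.1931] = 0.0171

$0.02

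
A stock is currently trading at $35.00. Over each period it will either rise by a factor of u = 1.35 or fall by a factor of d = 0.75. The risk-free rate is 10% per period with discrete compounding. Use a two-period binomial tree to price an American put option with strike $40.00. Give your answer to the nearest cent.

$6.12

Risk-neutral probability p = (1 + 0.1 − 0.75)/(1.35 − 0.75) = 0.3500/0.6000 = 0.5833
Terminal stock prices: S_uu = 63.79, S_ud = 35.44, S_dd = 19.69
Terminal payoffs (K − S): max(-23.79, 0) = 0, max(4.562, 0) = 4.562, max(20.31, 0) = 20.31
Node u (S = 47.25): continuation = 1/1.1·[0.5833·0.0000 + 0.4167·4.5625] = 1.7282; exercise value = 0.0000 ≤ continuation, so V_u = 1.7282
Node d (S = 26.25): continuation = 1/1.1·[0.5833·4.5625 + 0.4167·20.3125] = 10.1136; exercise value = 13.7500 > continuation, so V_d = 13.7500 (exercise)
Node 0 (S = 35): continuation = 1/1.1·[0.5833·1.7282 + 0.4167·13.7500] = 6.1248; exercise value = 5.0000 ≤ continuation, so V_0 = 6.1248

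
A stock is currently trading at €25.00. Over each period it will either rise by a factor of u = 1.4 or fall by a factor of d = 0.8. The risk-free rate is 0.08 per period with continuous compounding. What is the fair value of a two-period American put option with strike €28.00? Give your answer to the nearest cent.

€3.90

Risk-neutral probability p = (e^0.08 − 0.8)/(1.4 − 0.8) = 0.2833/0.6000 = 0.4721
Terminal stock prices: S_uu = 49, S_ud = 28, S_dd = 16
Terminal payoffs (K − S): max(-21, 0) = 0, max(0, 0) = 0, max(12, 0) = 12
Node u (S = 35): continuation = e^(−0.08)·[0.4721·0.0000 + 0.5279·0.0000] = 0.0000; exercise value = 0.0000 ≤ continuation, so V_u = 0.0000
Node d (S = 20): continuation = e^(−0.08)·[0.4721·0.0000 + 0.5279·12.0000] = 5.8473; exercise value = 8.0000 > continuation, so V_d = 8.0000 (exercise)
Node 0 (S = 25): continuation = e^(−0.08)·[0.4721·0.0000 + 0.5279·8.0000] = 3.8982; exercise value = 3.0000 ≤ continuation, so V_0 = 3.8982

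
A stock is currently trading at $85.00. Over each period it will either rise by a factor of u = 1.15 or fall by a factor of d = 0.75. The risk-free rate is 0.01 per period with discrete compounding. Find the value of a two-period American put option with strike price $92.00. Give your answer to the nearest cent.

$13.96

Risk-neutral probability p = (1 + 0.01 − 0.75)/(1.15 − 0.75) = 0.2600/0.4000 = 0.6500
Terminal stock prices: S_uu = 112.4, S_ud = 73.31, S_dd = 47.81
Terminal payoffs (K − S): max(-20.41, 0) = 0, max(18.69, 0) = 18.69, max(44.19, 0) = 44.19
Node u (S = 97.75): continuation = 1/1.01·[0.6500·0.0000 + 0.3500·18.6875] = 6.4759; exercise value = 0.0000 ≤ continuation, so V_u = 6.4759
Node d (S = 63.75): continuation = 1/1.01·[0.6500·18.6875 + 0.3500·44.1875] = 27.3391; exercise value = 28.2500 > continuation, so V_d = 28.2500 (exercise)
Node 0 (S = 85): continuation = 1/1.01·[0.6500·6.4759 + 0.3500·28.2500] = 13.9572; exercise value = 7.0000 ≤ continuation, so V_0 = 13.9572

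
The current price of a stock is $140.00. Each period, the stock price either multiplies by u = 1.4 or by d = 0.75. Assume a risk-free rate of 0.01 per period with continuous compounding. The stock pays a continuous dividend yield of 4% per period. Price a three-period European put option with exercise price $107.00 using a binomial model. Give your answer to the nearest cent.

Per-period risk-free factor R = e^0.01 = 1.0101; dividend-adjusted growth = e^(0.01−0.04) = 0.9704.
Risk-neutral probability p = (0.9704 − 0.75)/(1.4 − 0.75) = 0.2204/0.6500 = 0.3391
Terminal stock prices: S_uuu = 384.2, S_uud = 205.8, S_udd = 110.2, S_ddd = 59.06
Terminal payoffs (K − S): max(-277.2, 0) = 0, max(-98.8, 0) = 0, max(-3.25, 0) = 0, max(47.94, 0) = 47.94
Node uu (S = 274.4): V_uu = e^(−0.01)·[0.3391·0.0000 + 0.6609·0.0000] = 0.0000
Node ud (S = 147): V_ud = e^(−0.01)·[0.3391·0.0000 + 0.6609·0.0000] = 0.0000
Node dd (S = 78.75): V_dd = e^(−0.01)·[0.3391·0.0000 + 0.6609·47.9375] = 31.3644
Node u (S = 196): V_u = e^(−0.01)·[0.3391·0.0000 + 0.6609·0.0000] = 0.0000
Node d (S = 105): V_d = e^(−0.01)·[0.3391·0.0000 + 0.6609·31.3644] = 20.5210
Node 0 (S = 140): V_0 = e^(−0.01)·[0.3391·0.0000 + 0.6609·20.5210] = 13.4264

$13.43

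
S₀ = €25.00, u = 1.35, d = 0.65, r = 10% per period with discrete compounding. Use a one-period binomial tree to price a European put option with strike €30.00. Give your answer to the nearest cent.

Risk-neutral probability p = (1 + 0.1 − 0.65)/(1.35 − 0.65) = 0.4500/0.7000 = 0.6429
Terminal stock prices: S_u = 33.75, S_d = 16.25
Terminal payoffs (K − S): max(-3.75, 0) = 0, max(13.75, 0) = 13.75
Node 0 (S = 25): V_0 = 1/1.1·[0.6429·0.0000 + 0.3571·13.7500] = 4.4643

€4.46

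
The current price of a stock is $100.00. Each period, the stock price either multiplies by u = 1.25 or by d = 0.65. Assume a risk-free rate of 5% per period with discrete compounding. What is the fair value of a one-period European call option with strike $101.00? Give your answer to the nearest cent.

$15.24

Risk-neutral probability p = (1 + 0.05 − 0.65)/(1.25 − 0.65) = 0.4000/0.6000 = 0.6667
Terminal stock prices: S_u = 125, S_d = 65
Terminal payoffs (S − K): max(24, 0) = 24, max(-36, 0) = 0
Node 0 (S = 100): V_0 = 1/1.05·[0.6667·24.0000 + 0.3333·0.0000] = 15.2381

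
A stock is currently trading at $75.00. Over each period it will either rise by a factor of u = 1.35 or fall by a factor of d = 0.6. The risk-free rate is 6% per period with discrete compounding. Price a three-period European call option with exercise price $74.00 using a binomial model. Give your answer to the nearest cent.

Risk-neutral probability p = (1 + 0.06 − 0.6)/(1.35 − 0.6) = 0.4600/0.7500 = 0.6133
Terminal stock prices: S_uuu = 184.5, S_uud = 82.01, S_udd = 36.45, S_ddd = 16.2
Terminal payoffs (S − K): max(110.5, 0) = 110.5, max(8.013, 0) = 8.013, max(-37.55, 0) = 0, max(-57.8, 0) = 0
Node uu (S = 136.7): V_uu = 1/1.06·[0.6133·110.5281 + 0.3867·8.0125] = 66.8762
Node ud (S = 60.75): V_ud = 1/1.06·[0.6133·8.0125 + 0.3867·0.0000] = 4.6362
Node dd (S = 27): V_dd = 1/1.06·[0.6133·0.0000 + 0.3867·0.0000] = 0.0000
Node u (S = 101.2): V_u = 1/1.06·[0.6133·66.8762 + 0.3867·4.6362] = 40.3868
Node d (S = 45): V_d = 1/1.06·[0.6133·4.6362 + 0.3867·0.0000] = 2.6826
Node 0 (S = 75): V_0 = 1/1.06·[0.6133·40.3868 + 0.3867·2.6826] = 24.3470

$24.35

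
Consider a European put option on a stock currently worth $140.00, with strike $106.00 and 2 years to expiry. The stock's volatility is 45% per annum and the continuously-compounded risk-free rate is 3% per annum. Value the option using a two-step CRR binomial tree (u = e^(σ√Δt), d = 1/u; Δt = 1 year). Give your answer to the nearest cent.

$15.44

CRR parameters: u = e^(σ√Δt) = e^(0.45·√1) = 1.5683, d = 1/u = 0.6376
Per-period rate: rΔt = 0.03·1 = 0.03, so R = e^0.03 = 1.0305
Risk-neutral probability p = (e^0.03 − 0.6376)/(1.5683 − 0.6376) = 0.3928/0.9307 = 0.4221
Terminal stock prices: S_uu = 344.3, S_ud = 140, S_dd = 56.92
Terminal payoffs (K − S): max(-238.3, 0) = 0, max(-34, 0) = 0, max(49.08, 0) = 49.08
Node u (S = 219.6): V_u = e^(−0.03)·[0.4221·0.0000 + 0.5779·0.0000] = 0.0000
Node d (S = 89.27): V_d = e^(−0.03)·[0.4221·0.0000 + 0.5779·49.0802] = 27.5260
Node 0 (S = 140): V_0 = e^(−0.03)·[0.4221·0.0000 + 0.5779·27.5260] = 15.4376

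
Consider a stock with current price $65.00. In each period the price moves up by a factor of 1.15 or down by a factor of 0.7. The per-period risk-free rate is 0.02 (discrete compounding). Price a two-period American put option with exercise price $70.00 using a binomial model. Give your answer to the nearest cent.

$10.43

Risk-neutral probability p = (1 + 0.02 − 0.7)/(1.15 − 0.7) = 0.3200/0.4500 = 0.7111
Terminal stock prices: S_uu = 85.96, S_ud = 52.32, S_dd = 31.85
Terminal payoffs (K − S): max(-15.96, 0) = 0, max(17.68, 0) = 17.68, max(38.15, 0) = 38.15
Node u (S = 74.75): continuation = 1/1.02·[0.7111·0.0000 + 0.2889·17.6750] = 5.0060; exercise value = 0.0000 ≤ continuation, so V_u = 5.0060
Node d (S = 45.5): continuation = 1/1.02·[0.7111·17.6750 + 0.2889·38.1500] = 23.1275; exercise value = 24.5000 > continuation, so V_d = 24.5000 (exercise)
Node 0 (S = 65): continuation = 1/1.02·[0.7111·5.0060 + 0.2889·24.5000] = 10.4290; exercise value = 5.0000 ≤ continuation, so V_0 = 10.4290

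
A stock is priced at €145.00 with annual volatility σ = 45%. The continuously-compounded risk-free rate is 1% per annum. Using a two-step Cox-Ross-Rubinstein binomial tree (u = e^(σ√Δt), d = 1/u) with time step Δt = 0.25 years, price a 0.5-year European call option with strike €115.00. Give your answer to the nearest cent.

CRR parameters: u = e^(σ√Δt) = e^(0.45·√0.25) = 1.2523, d = 1/u = 0.7985
Per-period rate: rΔt = 0.01·0.25 = 0.0025, so R = e^0.0025 = 1.0025
Risk-neutral probability p = (e^0.0025 − 0.7985)/(1.2523 − 0.7985) = 0.2040/0.4538 = 0.4495
Terminal stock prices: S_uu = 227.4, S_ud = 145, S_dd = 92.46
Terminal payoffs (S − K): max(112.4, 0) = 112.4, max(30, 0) = 30, max(-22.54, 0) = 0
Node u (S = 181.6): V_u = e^(−0.0025)·[0.4495·112.4053 + 0.5505·30.0000] = 66.8739
Node d (S = 115.8): V_d = e^(−0.0025)·[0.4495·30.0000 + 0.5505·0.0000] = 13.4514
Node 0 (S = 145): V_0 = e^(−0.0025)·[0.4495·66.8739 + 0.5505·13.4514] = 37.3714

€37.37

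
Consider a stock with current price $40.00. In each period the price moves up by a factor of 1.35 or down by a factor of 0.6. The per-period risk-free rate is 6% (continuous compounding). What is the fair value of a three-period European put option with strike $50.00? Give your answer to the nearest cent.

$11.21

Risk-neutral probability p = (e^0.06 − 0.6)/(1.35 − 0.6) = 0.4618/0.7500 = 0.6158
Terminal stock prices: S_uuu = 98.42, S_uud = 43.74, S_udd = 19.44, S_ddd = 8.64
Terminal payoffs (K − S): max(-48.42, 0) = 0, max(6.26, 0) = 6.26, max(30.56, 0) = 30.56, max(41.36, 0) = 41.36
Node uu (S = 72.9): V_uu = e^(−0.06)·[0.6158·0.0000 + 0.3842·6.2600] = 2.2651
Node ud (S = 32.4): V_ud = e^(−0.06)·[0.6158·6.2600 + 0.3842·30.5600] = 14.6882
Node dd (S = 14.4): V_dd = e^(−0.06)·[0.6158·30.5600 + 0.3842·41.3600] = 32.6882
Node u (S = 54): V_u = e^(−0.06)·[0.6158·2.2651 + 0.3842·14.6882] = 6.6284
Node d (S = 24): V_d = e^(−0.06)·[0.6158·14.6882 + 0.3842·32.6882] = 20.3460
Node 0 (S = 40): V_0 = e^(−0.06)·[0.6158·6.6284 + 0.3842·20.3460] = 11.2060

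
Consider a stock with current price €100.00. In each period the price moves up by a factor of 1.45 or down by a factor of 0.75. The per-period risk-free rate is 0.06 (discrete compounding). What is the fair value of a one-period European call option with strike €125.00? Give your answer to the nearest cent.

€8.36

Risk-neutral probability p = (1 + 0.06 − 0.75)/(1.45 − 0.75) = 0.3100/0.7000 = 0.4429
Terminal stock prices: S_u = 145, S_d = 75
Terminal payoffs (S − K): max(20, 0) = 20, max(-50, 0) = 0
Node 0 (S = 100): V_0 = 1/1.06·[0.4429·20.0000 + 0.5571·0.0000] = 8.3558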